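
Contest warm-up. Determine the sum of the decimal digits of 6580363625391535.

70

6+5+8+0+3+6+3+6+2+5+3+9+1+5+3+5 = 70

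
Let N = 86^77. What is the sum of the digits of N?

650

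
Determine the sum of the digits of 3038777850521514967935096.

120

3+0+3+8+7+7+7+8+5+0+5+2+1+5+1+4+9+6+7+9+3+5+0+9+6 = 120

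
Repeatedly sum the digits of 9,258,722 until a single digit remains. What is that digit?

8

9+2+5+8+7+2+2 = 35
3+5 = 8
(Equivalently, 9,258,722 mod 9 = 8.)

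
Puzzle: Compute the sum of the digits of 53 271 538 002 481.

5+3+2+7+1+5+3+8+0+0+2+4+8+1 = 49

49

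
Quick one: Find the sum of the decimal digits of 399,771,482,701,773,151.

3+9+9+7+7+1+4+8+2+7+0+1+7+7+3+1+5+1 = 82

82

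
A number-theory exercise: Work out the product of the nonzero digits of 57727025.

5×7×7×2×7×2×5 = 34300

34300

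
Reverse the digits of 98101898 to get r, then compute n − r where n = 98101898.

8291709

Reverse of 98101898 is 89810189.
98101898 − 89810189 = 8291709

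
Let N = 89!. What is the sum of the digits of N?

549

89! = 16507955160908461081216919262453619309839666236496541854913520707833171034378509739399912570787600662729080382999756800000000000000000000
Sum of its 137 digits: 549.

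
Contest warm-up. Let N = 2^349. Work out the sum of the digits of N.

2^349 = 1146749307995035755805410447651043470398282494584140561868794419693461438044242404035009276555062843277312
Sum of its 106 digits: 452.

452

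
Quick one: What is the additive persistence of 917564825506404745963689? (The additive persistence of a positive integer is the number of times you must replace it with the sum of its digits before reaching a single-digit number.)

917564825506404745963689 → 123 → 6 (2 steps)

2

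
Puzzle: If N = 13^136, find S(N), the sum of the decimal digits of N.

670

13^136 = 31354213678733635911164650912479057287232380108133268143361865784085839771102774695632601950948771908816812831552943801338010611629529997455360988164641
Sum of its 152 digits: 670.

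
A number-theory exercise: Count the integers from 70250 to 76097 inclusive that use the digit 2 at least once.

2286

The integers in [70250, 76097] that use the digit 2 at least once: 70250, 70251, 70252, 70253, 70254, 70255, …, 76082, 76092.
2286 qualify.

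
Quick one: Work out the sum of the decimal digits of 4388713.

34

4+3+8+8+7+1+3 = 34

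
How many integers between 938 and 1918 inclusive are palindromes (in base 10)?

16

The integers in [938, 1918] that are palindromes (in base 10): 939, 949, 959, 969, 979, 989, …, 1771, 1881.
16 qualify.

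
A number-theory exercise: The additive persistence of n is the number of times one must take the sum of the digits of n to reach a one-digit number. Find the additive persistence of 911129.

2

911129 → 23 → 5 (2 steps)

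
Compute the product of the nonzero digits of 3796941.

3×7×9×6×9×4×1 = 40824

40824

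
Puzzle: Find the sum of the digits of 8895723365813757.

87

8+8+9+5+7+2+3+3+6+5+8+1+3+7+5+7 = 87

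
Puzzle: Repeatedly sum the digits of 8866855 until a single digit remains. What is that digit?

1

8+8+6+6+8+5+5 = 46
4+6 = 10
1+0 = 1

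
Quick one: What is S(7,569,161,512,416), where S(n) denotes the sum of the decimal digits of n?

7+5+6+9+1+6+1+5+1+2+4+1+6 = 54

54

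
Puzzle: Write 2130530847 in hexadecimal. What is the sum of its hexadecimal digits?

72

2130530847 in base 16 is 7EFD521F.
Digit sum: 7+14+15+13+5+2+1+15 = 72.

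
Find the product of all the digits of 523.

5×2×3 = 30

30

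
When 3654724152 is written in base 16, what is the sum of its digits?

72

3654724152 in base 16 is D9D6AA38.
Digit sum: 13+9+13+6+10+10+3+8 = 72.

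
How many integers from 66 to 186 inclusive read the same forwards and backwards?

13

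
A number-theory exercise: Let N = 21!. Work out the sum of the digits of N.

21! = 51090942171709440000
Sum of its 20 digits: 63.

63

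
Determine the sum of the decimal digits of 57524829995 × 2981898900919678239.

57524829995 × 2981898900919678239 = 171533227337681839848575978805
Sum of its 30 digits: 153.

153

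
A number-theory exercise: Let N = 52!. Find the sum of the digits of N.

279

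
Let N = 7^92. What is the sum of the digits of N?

310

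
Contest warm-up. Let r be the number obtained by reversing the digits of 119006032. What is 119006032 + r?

Reverse of 119006032 is 230600911.
119006032 + 230600911 = 349606943

349606943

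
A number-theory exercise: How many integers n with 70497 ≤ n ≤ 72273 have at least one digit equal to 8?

The integers in [70497, 72273] that have at least one digit equal to 8: 70498, 70508, 70518, 70528, 70538, 70548, …, 72258, 72268.
493 qualify.

493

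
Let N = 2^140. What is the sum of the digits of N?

202

2^140 = 1393796574908163946345982392040522594123776
Sum of its 43 digits: 202.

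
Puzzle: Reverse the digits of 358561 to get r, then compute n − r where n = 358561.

192708

Reverse of 358561 is 165853.
358561 − 165853 = 192708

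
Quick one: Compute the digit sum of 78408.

27

7+8+4+0+8 = 27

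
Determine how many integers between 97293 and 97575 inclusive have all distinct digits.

The integers in [97293, 97575] that have all distinct digits: 97301, 97302, 97304, 97305, 97306, 97308, …, 97564, 97568.
120 qualify.

120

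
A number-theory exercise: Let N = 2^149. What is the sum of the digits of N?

2^149 = 713623846352979940529142984724747568191373312
Sum of its 45 digits: 212.

212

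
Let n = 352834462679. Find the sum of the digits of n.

3+5+2+8+3+4+4+6+2+6+7+9 = 59

59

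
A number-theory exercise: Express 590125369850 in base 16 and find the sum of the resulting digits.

80

590125369850 in base 16 is 89663689FA.
Digit sum: 8+9+6+6+3+6+8+9+15+10 = 80.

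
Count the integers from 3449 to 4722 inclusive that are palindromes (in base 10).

The integers in [3449, 4722] that are palindromes (in base 10): 3553, 3663, 3773, 3883, 3993, 4004, …, 4554, 4664.
12 qualify.

12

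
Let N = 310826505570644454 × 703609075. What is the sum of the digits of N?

78

310826505570644454 × 703609075 = 218700350070043491432820050
Sum of its 27 digits: 78.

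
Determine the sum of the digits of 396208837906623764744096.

3+9+6+2+0+8+8+3+7+9+0+6+6+2+3+7+6+4+7+4+4+0+9+6 = 119

119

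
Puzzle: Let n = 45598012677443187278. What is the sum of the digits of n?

98

4+5+5+9+8+0+1+2+6+7+7+4+4+3+1+8+7+2+7+8 = 98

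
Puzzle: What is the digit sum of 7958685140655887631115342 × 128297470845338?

7958685140655887631115342 × 128297470845338 = 1021079174800523503108158395096520975596
Sum of its 40 digits: 161.

161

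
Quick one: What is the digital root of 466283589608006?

8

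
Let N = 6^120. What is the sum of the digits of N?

432

6^120 = 2388636399360109977557402041718133080829429159844757507642063199359529632522467783435119230976
Sum of its 94 digits: 432.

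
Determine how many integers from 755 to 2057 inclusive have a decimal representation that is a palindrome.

36

The integers in [755, 2057] that have a decimal representation that is a palindrome: 757, 767, 777, 787, 797, 808, …, 1991, 2002.
36 qualify.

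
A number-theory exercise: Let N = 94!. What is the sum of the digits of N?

94! = 108736615665674308027365285256786601004186803580182872307497374434045199869417927630229109214583415458560865651202385340530688000000000000000000000
Sum of its 147 digits: 549.

549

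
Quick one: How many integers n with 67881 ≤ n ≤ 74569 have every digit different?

The integers in [67881, 74569] that have every digit different: 67890, 67891, 67892, 67893, 67894, 67895, …, 74568, 74569.
2262 qualify.

2262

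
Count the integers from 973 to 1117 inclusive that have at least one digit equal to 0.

The integers in [973, 1117] that have at least one digit equal to 0: 980, 990, 1000, 1001, 1002, 1003, …, 1109, 1110.
113 qualify.

113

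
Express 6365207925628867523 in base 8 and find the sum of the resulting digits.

6365207925628867523 in base 8 is 541256056112047011703.
Digit sum: 5+4+1+2+5+6+0+5+6+1+1+2+0+4+7+0+1+1+7+0+3 = 61.

61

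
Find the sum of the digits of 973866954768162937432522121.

128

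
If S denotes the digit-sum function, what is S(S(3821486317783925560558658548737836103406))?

First digit sum: 190.
1+9+0 = 10.

10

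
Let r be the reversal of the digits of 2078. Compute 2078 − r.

Reverse of 2078 is 8702.
2078 − 8702 = -6624

-6624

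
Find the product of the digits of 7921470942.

0

7×9×2×1×4×7×0×9×4×2 = 0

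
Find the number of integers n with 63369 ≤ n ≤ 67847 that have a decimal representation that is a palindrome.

44

The integers in [63369, 67847] that have a decimal representation that is a palindrome: 63436, 63536, 63636, 63736, 63836, 63936, …, 67676, 67776.
44 qualify.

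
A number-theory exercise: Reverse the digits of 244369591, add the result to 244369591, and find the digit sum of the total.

Reversal of 244369591 is 195963442; 244369591 + 195963442 = 440333033.
Digit sum of 440333033: 4+4+0+3+3+3+0+3+3 = 23.

23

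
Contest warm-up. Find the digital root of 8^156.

1

The digital root of n equals n mod 9 (or 9 when 9 | n), so we need 8^156 mod 9.
8^156 ≡ 1 (mod 9), so the digital root is 1.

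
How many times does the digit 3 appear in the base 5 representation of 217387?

217387 in base 5 is 23424022.
The digit 3 appears 1 time.

1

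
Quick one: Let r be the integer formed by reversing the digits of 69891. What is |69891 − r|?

Reverse of 69891 is 19896.
|69891 − 19896| = 49995

49995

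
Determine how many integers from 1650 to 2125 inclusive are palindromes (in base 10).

The integers in [1650, 2125] that are palindromes (in base 10): 1661, 1771, 1881, 1991, 2002, 2112.
6 qualify.

6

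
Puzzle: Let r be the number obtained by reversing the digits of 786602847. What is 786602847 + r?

Reverse of 786602847 is 748206687.
786602847 + 748206687 = 1534809534

1534809534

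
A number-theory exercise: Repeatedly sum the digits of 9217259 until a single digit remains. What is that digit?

8

9+2+1+7+2+5+9 = 35
3+5 = 8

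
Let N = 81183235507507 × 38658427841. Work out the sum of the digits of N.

110

81183235507507 × 38658427841 = 3138416251765868373302387
Sum of its 25 digits: 110.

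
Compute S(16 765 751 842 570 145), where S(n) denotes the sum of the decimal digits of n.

74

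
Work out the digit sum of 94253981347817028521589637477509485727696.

213

9+4+2+5+3+9+8+1+3+4+7+8+1+7+0+2+8+5+2+1+5+8+9+6+3+7+4+7+7+5+0+9+4+8+5+7+2+7+6+9+6 = 213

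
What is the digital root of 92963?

2

9+2+9+6+3 = 29
2+9 = 11
1+1 = 2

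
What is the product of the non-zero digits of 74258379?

423360

7×4×2×5×8×3×7×9 = 423360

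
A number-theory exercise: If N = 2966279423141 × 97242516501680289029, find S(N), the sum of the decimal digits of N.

2966279423141 × 97242516501680289029 = 288448475753383381098152271020089
Sum of its 33 digits: 145.

145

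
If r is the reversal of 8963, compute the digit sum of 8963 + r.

16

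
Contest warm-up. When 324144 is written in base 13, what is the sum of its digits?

324144 in base 13 is B4702.
Digit sum: 11+4+7+0+2 = 24.

24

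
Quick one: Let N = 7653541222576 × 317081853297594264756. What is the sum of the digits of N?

138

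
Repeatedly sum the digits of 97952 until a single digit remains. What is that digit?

5

9+7+9+5+2 = 32
3+2 = 5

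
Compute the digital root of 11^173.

5

The digital root of n equals n mod 9 (or 9 when 9 | n), so we need 11^173 mod 9.
11^173 ≡ 5 (mod 9), so the digital root is 5.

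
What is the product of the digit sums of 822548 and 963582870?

S(822548) = 8+2+2+5+4+8 = 29.
S(963582870) = 9+6+3+5+8+2+8+7+0 = 48.
29 · 48 = 1392.

1392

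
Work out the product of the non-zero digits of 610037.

6×1×3×7 = 126

126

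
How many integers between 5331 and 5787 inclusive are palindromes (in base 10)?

The integers in [5331, 5787] that are palindromes (in base 10): 5335, 5445, 5555, 5665, 5775.
5 qualify.

5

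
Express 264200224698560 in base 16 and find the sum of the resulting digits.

95

264200224698560 in base 16 is F049E88AF0C0.
Digit sum: 15+0+4+9+14+8+8+10+15+0+12+0 = 95.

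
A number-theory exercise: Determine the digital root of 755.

7+5+5 = 17
1+7 = 8

8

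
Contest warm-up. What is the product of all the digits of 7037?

7×0×3×7 = 0

0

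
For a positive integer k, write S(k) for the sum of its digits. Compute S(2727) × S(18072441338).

738

S(2727) = 2+7+2+7 = 18.
S(18072441338) = 1+8+0+7+2+4+4+1+3+3+8 = 41.
18 · 41 = 738.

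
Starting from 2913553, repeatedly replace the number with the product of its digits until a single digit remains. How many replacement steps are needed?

2913553 → 4050 → 0 (2 steps)

2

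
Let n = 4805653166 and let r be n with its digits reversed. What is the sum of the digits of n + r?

Reversal of 4805653166 is 6613565084; 4805653166 + 6613565084 = 11419218250.
Digit sum of 11419218250: 1+1+4+1+9+2+1+8+2+5+0 = 34.

34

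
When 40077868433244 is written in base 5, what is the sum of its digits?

48

40077868433244 in base 5 is 20223113433304330434.
Digit sum: 2+0+2+2+3+1+1+3+4+3+3+3+0+4+3+3+0+4+3+4 = 48.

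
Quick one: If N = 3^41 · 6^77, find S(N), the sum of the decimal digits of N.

324

3^41 · 6^77 = 30172946523333115813094714234342026844355399486387562466639176103241698412331008
Sum of its 80 digits: 324.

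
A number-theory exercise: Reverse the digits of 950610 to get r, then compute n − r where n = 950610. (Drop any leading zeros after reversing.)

934551

Reverse of 950610 is 16059.
950610 − 16059 = 934551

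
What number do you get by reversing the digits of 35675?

Reversing 35675 gives 57653.

57653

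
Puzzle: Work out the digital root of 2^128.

The digital root of n equals n mod 9 (or 9 when 9 | n), so we need 2^128 mod 9.
2^128 ≡ 4 (mod 9), so the digital root is 4.

4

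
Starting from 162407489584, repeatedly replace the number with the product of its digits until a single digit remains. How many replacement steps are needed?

1

162407489584 → 0 (1 step)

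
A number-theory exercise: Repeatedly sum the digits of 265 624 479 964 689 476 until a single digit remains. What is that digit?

5

2+6+5+6+2+4+4+7+9+9+6+4+6+8+9+4+7+6 = 104
1+0+4 = 5
(Equivalently, 265 624 479 964 689 476 mod 9 = 5.)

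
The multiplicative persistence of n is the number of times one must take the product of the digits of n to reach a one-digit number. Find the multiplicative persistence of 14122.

2

14122 → 16 → 6 (2 steps)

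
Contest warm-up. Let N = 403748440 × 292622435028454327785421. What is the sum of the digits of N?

139

403748440 × 292622435028454327785421 = 118145851651739790454612383493240
Sum of its 33 digits: 139.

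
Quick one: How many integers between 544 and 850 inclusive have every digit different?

The integers in [544, 850] that have every digit different: 546, 547, 548, 549, 560, 561, …, 849, 850.
221 qualify.

221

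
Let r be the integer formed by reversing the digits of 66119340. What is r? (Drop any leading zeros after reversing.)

Reversing 66119340 gives 4391166.

4391166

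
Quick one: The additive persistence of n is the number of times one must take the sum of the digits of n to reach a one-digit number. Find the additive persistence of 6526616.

2

6526616 → 32 → 5 (2 steps)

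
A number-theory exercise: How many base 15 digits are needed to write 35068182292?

9

35068182292 in base 15 is DA3A4C7E7, which has 9 digits.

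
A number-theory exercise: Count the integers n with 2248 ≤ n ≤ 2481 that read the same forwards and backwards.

2

The integers in [2248, 2481] that read the same forwards and backwards: 2332, 2442.
2 qualify.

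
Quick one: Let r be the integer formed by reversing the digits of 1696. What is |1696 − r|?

5265

Reverse of 1696 is 6961.
|1696 − 6961| = 5265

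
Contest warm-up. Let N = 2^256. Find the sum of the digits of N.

2^256 = 115792089237316195423570985008687907853269984665640564039457584007913129639936
Sum of its 78 digits: 376.

376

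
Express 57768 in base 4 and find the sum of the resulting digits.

12

57768 in base 4 is 32012220.
Digit sum: 3+2+0+1+2+2+2+0 = 12.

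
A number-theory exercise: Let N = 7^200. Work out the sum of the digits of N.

697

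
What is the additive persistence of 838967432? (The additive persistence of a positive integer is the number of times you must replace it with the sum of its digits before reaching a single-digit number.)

2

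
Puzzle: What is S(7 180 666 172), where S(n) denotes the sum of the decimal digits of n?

7+1+8+0+6+6+6+1+7+2 = 44

44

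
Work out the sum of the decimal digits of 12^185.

12^185 = 44517474521114180334725012555556089855143078870001434662570769461333763167287847751312840478082056247649731167957382985741928125680327565339445647104817178273633991377214146866392157879755825041375232
Sum of its 200 digits: 891.

891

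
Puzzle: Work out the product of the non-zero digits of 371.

21

3×7×1 = 21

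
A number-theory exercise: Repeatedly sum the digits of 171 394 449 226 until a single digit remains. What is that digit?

7

1+7+1+3+9+4+4+4+9+2+2+6 = 52
5+2 = 7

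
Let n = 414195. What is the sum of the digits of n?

24

4+1+4+1+9+5 = 24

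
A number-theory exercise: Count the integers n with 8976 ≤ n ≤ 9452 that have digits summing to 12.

The integers in [8976, 9452] that have digits summing to 12: 9003, 9012, 9021, 9030, 9102, 9111, 9120, 9201, 9210, 9300.
10 qualify.

10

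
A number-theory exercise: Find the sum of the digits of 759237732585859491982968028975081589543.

215

7+5+9+2+3+7+7+3+2+5+8+5+8+5+9+4+9+1+9+8+2+9+6+8+0+2+8+9+7+5+0+8+1+5+8+9+5+4+3 = 215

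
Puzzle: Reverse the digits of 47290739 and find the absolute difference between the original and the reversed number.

Reverse of 47290739 is 93709274.
|47290739 − 93709274| = 46418535

46418535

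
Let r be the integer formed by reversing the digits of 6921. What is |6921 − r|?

5625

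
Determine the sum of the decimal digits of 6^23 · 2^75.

6^23 · 2^75 = 29835164286860021889670827828664218943488
Sum of its 41 digits: 207.

207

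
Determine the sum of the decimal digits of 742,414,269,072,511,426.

7+4+2+4+1+4+2+6+9+0+7+2+5+1+1+4+2+6 = 67

67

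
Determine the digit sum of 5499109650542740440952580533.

118

5+4+9+9+1+0+9+6+5+0+5+4+2+7+4+0+4+4+0+9+5+2+5+8+0+5+3+3 = 118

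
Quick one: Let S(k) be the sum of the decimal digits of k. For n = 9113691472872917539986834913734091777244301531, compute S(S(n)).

6

First digit sum: 213.
2+1+3 = 6.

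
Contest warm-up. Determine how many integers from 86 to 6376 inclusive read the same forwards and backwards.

The integers in [86, 6376] that read the same forwards and backwards: 88, 99, 101, 111, 121, 131, …, 6226, 6336.
146 qualify.

146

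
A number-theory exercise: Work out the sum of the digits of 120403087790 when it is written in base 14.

63

120403087790 in base 14 is 5B82AB2446.
Digit sum: 5+11+8+2+10+11+2+4+4+6 = 63.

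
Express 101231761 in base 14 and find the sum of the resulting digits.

33

101231761 in base 14 is D632081.
Digit sum: 13+6+3+2+0+8+1 = 33.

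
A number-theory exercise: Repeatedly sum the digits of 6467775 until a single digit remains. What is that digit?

6

6+4+6+7+7+7+5 = 42
4+2 = 6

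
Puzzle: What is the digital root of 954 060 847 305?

9+5+4+0+6+0+8+4+7+3+0+5 = 51
5+1 = 6
(Equivalently, 954 060 847 305 mod 9 = 6.)

6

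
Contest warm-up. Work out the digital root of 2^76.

7

The digital root of n equals n mod 9 (or 9 when 9 | n), so we need 2^76 mod 9.
2^76 ≡ 7 (mod 9), so the digital root is 7.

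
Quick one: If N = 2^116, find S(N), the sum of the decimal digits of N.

166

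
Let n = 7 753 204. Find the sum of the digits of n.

28

7+7+5+3+2+0+4 = 28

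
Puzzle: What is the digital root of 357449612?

3+5+7+4+4+9+6+1+2 = 41
4+1 = 5

5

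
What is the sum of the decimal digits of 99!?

648

99! = 933262154439441526816992388562667004907159682643816214685929638952175999932299156089414639761565182862536979208272237582511852109168640000000000000000000000
Sum of its 156 digits: 648.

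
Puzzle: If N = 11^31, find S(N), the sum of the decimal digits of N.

11^31 = 191943424957750480504146841291811
Sum of its 33 digits: 137.

137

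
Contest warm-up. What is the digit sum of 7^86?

7^86 = 4769045228788439966405717081859702655999169022609320640655796073352869649
Sum of its 73 digits: 364.

364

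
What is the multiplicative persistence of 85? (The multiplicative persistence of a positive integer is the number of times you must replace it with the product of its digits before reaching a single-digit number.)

85 → 40 → 0 (2 steps)

2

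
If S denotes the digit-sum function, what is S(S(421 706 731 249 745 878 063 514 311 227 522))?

First digit sum: 129.
1+2+9 = 12.

12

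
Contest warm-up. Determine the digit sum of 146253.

1+4+6+2+5+3 = 21

21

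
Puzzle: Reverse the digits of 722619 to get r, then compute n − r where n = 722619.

Reverse of 722619 is 916227.
722619 − 916227 = -193608

-193608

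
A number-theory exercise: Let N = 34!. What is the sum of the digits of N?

34! = 295232799039604140847618609643520000000
Sum of its 39 digits: 144.

144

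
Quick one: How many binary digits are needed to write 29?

5

29 in base 2 is 11101, which has 5 digits.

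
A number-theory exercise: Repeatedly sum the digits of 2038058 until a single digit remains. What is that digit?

2+0+3+8+0+5+8 = 26
2+6 = 8

8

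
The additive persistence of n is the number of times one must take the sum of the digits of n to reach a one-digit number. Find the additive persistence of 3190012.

2

3190012 → 16 → 7 (2 steps)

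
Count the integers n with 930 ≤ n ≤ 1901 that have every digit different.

The integers in [930, 1901] that have every digit different: 930, 931, 932, 934, 935, 936, …, 1896, 1897.
496 qualify.

496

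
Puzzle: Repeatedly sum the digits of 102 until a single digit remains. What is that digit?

1+0+2 = 3

3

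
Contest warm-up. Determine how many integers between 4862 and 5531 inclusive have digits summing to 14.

46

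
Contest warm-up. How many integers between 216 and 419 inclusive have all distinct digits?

The integers in [216, 419] that have all distinct digits: 216, 217, 218, 219, 230, 231, …, 418, 419.
148 qualify.

148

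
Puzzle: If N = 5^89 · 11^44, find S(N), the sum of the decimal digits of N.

5^89 · 11^44 = 1070553887498757327188551051763640220617110125397197705912818784944502692457746206855517812073230743408203125
Sum of its 109 digits: 458.

458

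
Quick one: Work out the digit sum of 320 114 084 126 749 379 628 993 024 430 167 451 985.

167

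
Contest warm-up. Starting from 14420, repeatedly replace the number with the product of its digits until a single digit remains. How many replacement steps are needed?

14420 → 0 (1 step)

1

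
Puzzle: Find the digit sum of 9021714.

24

9+0+2+1+7+1+4 = 24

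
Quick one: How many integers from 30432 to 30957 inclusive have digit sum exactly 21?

41

The integers in [30432, 30957] that have digit sum exactly 21: 30459, 30468, 30477, 30486, 30495, 30549, …, 30945, 30954.
41 qualify.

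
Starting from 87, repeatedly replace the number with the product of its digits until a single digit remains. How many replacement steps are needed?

3

87 → 56 → 30 → 0 (3 steps)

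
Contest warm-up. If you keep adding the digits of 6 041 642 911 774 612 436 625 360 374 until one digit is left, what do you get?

2

6+0+4+1+6+4+2+9+1+1+7+7+4+6+1+2+4+3+6+6+2+5+3+6+0+3+7+4 = 110
1+1+0 = 2
(Equivalently, 6 041 642 911 774 612 436 625 360 374 mod 9 = 2.)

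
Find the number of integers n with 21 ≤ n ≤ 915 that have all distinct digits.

The integers in [21, 915] that have all distinct digits: 21, 23, 24, 25, 26, 27, …, 914, 915.
660 qualify.

660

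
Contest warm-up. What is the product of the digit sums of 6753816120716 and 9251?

S(6753816120716) = 6+7+5+3+8+1+6+1+2+0+7+1+6 = 53.
S(9251) = 9+2+5+1 = 17.
53 · 17 = 901.

901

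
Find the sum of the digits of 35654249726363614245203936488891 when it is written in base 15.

35654249726363614245203936488891 in base 15 is 962E99C58914C78BDD92B6926B1.
Digit sum: 9+6+2+14+9+9+12+5+8+9+1+4+12+7+8+11+13+13+9+2+11+6+9+2+6+11+1 = 209.

209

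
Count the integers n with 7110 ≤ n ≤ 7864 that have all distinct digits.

376

The integers in [7110, 7864] that have all distinct digits: 7120, 7123, 7124, 7125, 7126, 7128, …, 7863, 7864.
376 qualify.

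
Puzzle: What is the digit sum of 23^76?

472

23^76 = 30996705517935348019814272666230463378871837737203437728366860066624288818191312580054846857455409630561
Sum of its 104 digits: 472.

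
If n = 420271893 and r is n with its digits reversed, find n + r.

Reverse of 420271893 is 398172024.
420271893 + 398172024 = 818443917

818443917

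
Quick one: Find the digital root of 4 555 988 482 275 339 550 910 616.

4+5+5+5+9+8+8+4+8+2+2+7+5+3+3+9+5+5+0+9+1+0+6+1+6 = 120
1+2+0 = 3

3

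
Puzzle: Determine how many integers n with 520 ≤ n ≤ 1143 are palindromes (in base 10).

The integers in [520, 1143] that are palindromes (in base 10): 525, 535, 545, 555, 565, 575, …, 1001, 1111.
50 qualify.

50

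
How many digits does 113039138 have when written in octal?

113039138 in base 8 is 657153442, which has 9 digits.

9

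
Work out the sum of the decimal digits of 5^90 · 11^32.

5^90 · 11^32 = 1705557302883651922653799706335822243667294317537061845192758458011894617811776697635650634765625
Sum of its 97 digits: 454.

454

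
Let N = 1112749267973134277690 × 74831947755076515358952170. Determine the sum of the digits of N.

1112749267973134277690 × 74831947755076515358952170 = 83269195085465221421360470860075501028208087300
Sum of its 47 digits: 173.

173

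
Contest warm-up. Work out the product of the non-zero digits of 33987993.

3×3×9×8×7×9×9×3 = 1102248

1102248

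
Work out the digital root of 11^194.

The digital root of n equals n mod 9 (or 9 when 9 | n), so we need 11^194 mod 9.
11^194 ≡ 4 (mod 9), so the digital root is 4.

4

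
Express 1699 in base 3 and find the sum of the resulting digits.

1699 in base 3 is 2022221.
Digit sum: 2+0+2+2+2+2+1 = 11.

11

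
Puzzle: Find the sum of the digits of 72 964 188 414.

54

7+2+9+6+4+1+8+8+4+1+4 = 54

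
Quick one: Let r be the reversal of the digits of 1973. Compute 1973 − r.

-1818

Reverse of 1973 is 3791.
1973 − 3791 = -1818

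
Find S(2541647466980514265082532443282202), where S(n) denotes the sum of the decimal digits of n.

2+5+4+1+6+4+7+4+6+6+9+8+0+5+1+4+2+6+5+0+8+2+5+3+2+4+4+3+2+8+2+2+0+2 = 132

132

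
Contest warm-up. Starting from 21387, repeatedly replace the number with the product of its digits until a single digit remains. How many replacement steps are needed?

4

21387 → 336 → 54 → 20 → 0 (4 steps)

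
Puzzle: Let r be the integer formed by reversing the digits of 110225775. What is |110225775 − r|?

Reverse of 110225775 is 577522011.
|110225775 − 577522011| = 467296236

467296236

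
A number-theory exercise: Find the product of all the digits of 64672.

2016

6×4×6×7×2 = 2016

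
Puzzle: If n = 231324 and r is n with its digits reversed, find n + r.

654456

Reverse of 231324 is 423132.
231324 + 423132 = 654456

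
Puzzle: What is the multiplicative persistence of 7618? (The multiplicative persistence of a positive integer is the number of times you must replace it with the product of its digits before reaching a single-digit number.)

4

7618 → 336 → 54 → 20 → 0 (4 steps)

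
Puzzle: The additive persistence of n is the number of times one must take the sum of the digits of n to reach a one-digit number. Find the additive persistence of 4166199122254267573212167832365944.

4166199122254267573212167832365944 → 145 → 10 → 1 (3 steps)

3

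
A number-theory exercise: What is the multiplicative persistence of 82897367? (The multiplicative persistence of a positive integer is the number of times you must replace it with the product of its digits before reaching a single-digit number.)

2

82897367 → 1016064 → 0 (2 steps)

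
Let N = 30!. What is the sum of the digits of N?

30! = 265252859812191058636308480000000
Sum of its 33 digits: 117.

117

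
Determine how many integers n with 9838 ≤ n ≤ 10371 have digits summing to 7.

22

The integers in [9838, 10371] that have digits summing to 7: 10006, 10015, 10024, 10033, 10042, 10051, …, 10321, 10330.
22 qualify.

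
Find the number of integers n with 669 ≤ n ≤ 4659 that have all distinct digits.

2067

The integers in [669, 4659] that have all distinct digits: 670, 671, 672, 673, 674, 675, …, 4658, 4659.
2067 qualify.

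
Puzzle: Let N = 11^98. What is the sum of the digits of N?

499

11^98 = 1138893581803493403646143567941292295559035636366815407698055996045866546243992369995050904937673772281
Sum of its 103 digits: 499.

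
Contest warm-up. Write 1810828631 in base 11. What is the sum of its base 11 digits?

51

1810828631 in base 11 is 84A190397.
Digit sum: 8+4+10+1+9+0+3+9+7 = 51.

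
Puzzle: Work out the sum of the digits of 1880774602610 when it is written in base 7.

32

1880774602610 in base 7 is 252611230230221.
Digit sum: 2+5+2+6+1+1+2+3+0+2+3+0+2+2+1 = 32.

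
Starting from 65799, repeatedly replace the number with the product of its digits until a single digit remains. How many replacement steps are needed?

65799 → 17010 → 0 (2 steps)

2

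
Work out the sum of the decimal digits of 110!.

110! = 15882455415227429404253703127090772871724410234473563207581748318444567162948183030959960131517678520479243672638179990208521148623422266876757623911219200000000000000000000000000
Sum of its 179 digits: 657.

657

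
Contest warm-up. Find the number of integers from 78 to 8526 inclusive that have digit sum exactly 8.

The integers in [78, 8526] that have digit sum exactly 8: 80, 107, 116, 125, 134, 143, …, 7100, 8000.
157 qualify.

157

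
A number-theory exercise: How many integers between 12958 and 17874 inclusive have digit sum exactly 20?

The integers in [12958, 17874] that have digit sum exactly 20: 12962, 12971, 12980, 13079, 13088, 13097, …, 17831, 17840.
364 qualify.

364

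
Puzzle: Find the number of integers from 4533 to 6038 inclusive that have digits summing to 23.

The integers in [4533, 6038] that have digits summing to 23: 4559, 4568, 4577, 4586, 4595, 4649, …, 5981, 5990.
90 qualify.

90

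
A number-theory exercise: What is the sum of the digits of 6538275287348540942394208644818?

6+5+3+8+2+7+5+2+8+7+3+4+8+5+4+0+9+4+2+3+9+4+2+0+8+6+4+4+8+1+8 = 149

149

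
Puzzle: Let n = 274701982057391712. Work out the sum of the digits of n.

75

2+7+4+7+0+1+9+8+2+0+5+7+3+9+1+7+1+2 = 75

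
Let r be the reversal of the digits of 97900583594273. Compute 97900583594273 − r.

Reverse of 97900583594273 is 37249538500979.
97900583594273 − 37249538500979 = 60651045093294

60651045093294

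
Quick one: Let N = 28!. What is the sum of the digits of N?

90

28! = 304888344611713860501504000000
Sum of its 30 digits: 90.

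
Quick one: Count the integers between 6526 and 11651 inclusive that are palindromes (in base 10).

The integers in [6526, 11651] that are palindromes (in base 10): 6556, 6666, 6776, 6886, 6996, 7007, …, 11511, 11611.
52 qualify.

52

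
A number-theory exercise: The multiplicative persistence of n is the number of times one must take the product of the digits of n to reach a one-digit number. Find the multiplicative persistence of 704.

704 → 0 (1 step)

1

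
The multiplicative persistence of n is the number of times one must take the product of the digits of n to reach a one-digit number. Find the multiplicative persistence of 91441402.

1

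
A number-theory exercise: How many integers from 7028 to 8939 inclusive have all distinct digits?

968

The integers in [7028, 8939] that have all distinct digits: 7028, 7029, 7031, 7032, 7034, 7035, …, 8936, 8937.
968 qualify.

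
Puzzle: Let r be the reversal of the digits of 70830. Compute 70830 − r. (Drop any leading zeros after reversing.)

Reverse of 70830 is 3807.
70830 − 3807 = 67023

67023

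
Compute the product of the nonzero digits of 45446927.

4×5×4×4×6×9×2×7 = 241920

241920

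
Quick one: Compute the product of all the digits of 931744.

9×3×1×7×4×4 = 3024

3024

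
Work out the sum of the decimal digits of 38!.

38! = 523022617466601111760007224100074291200000000
Sum of its 45 digits: 108.

108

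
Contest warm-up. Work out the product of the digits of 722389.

6048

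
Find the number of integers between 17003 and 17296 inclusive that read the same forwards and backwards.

The integers in [17003, 17296] that read the same forwards and backwards: 17071, 17171, 17271.
3 qualify.

3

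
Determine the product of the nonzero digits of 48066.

4×8×6×6 = 1152

1152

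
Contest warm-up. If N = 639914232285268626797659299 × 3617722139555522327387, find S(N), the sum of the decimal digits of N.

213

639914232285268626797659299 × 3617722139555522327387 = 2315031885555091518375198482644649771504362921713
Sum of its 49 digits: 213.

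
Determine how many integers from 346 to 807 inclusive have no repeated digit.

The integers in [346, 807] that have no repeated digit: 346, 347, 348, 349, 350, 351, …, 806, 807.
339 qualify.

339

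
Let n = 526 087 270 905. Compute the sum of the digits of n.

51

5+2+6+0+8+7+2+7+0+9+0+5 = 51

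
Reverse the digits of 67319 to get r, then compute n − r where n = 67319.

Reverse of 67319 is 91376.
67319 − 91376 = -24057

-24057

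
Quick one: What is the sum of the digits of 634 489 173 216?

54

6+3+4+4+8+9+1+7+3+2+1+6 = 54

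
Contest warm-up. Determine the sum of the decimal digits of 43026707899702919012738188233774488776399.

4+3+0+2+6+7+0+7+8+9+9+7+0+2+9+1+9+0+1+2+7+3+8+1+8+8+2+3+3+7+7+4+4+8+8+7+7+6+3+9+9 = 208

208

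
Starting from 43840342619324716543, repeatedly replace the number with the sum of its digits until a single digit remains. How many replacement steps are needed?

43840342619324716543 → 79 → 16 → 7 (3 steps)

3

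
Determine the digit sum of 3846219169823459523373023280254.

129

3+8+4+6+2+1+9+1+6+9+8+2+3+4+5+9+5+2+3+3+7+3+0+2+3+2+8+0+2+5+4 = 129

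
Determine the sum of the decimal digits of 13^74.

385

13^74 = 27027636582498189040621249864144468324898507852136260989871841246090732111847218889
Sum of its 83 digits: 385.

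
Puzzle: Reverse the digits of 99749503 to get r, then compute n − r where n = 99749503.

Reverse of 99749503 is 30594799.
99749503 − 30594799 = 69154704

69154704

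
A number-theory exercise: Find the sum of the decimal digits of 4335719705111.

4+3+3+5+7+1+9+7+0+5+1+1+1 = 47

47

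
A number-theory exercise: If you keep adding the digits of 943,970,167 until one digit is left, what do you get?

9+4+3+9+7+0+1+6+7 = 46
4+6 = 10
1+0 = 1
(Equivalently, 943,970,167 mod 9 = 1.)

1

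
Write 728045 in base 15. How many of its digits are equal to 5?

2

728045 in base 15 is E5AB5.
The digit 5 appears 2 times.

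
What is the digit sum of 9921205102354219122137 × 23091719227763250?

177

9921205102354219122137 × 23091719227763250 = 229097682624615784461593881973070065250
Sum of its 39 digits: 177.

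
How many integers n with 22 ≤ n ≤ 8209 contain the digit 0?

2204

The integers in [22, 8209] that contain the digit 0: 30, 40, 50, 60, 70, 80, …, 8208, 8209.
2204 qualify.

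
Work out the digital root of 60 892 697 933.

6+0+8+9+2+6+9+7+9+3+3 = 62
6+2 = 8

8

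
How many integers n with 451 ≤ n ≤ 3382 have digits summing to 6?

The integers in [451, 3382] that have digits summing to 6: 501, 510, 600, 1005, 1014, 1023, …, 3210, 3300.
49 qualify.

49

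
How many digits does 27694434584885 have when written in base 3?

29

27694434584885 in base 3 is 10122001120011202121111111012, which has 29 digits.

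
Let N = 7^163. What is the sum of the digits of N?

7^163 = 563612377803792947265531140820894868575250234922636559494929282232990194987864746914004563069661276174010417776269913283230247777223328343
Sum of its 138 digits: 628.

628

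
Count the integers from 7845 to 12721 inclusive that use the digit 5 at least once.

The integers in [7845, 12721] that use the digit 5 at least once: 7845, 7850, 7851, 7852, 7853, 7854, …, 12705, 12715.
1334 qualify.

1334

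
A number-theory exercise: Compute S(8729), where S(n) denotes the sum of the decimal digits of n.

26

8+7+2+9 = 26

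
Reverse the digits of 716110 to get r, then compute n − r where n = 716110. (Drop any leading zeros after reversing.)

Reverse of 716110 is 11617.
716110 − 11617 = 704493

704493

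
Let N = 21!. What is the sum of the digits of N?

63

21! = 51090942171709440000
Sum of its 20 digits: 63.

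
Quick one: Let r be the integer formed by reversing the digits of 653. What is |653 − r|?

297

Reverse of 653 is 356.
|653 − 356| = 297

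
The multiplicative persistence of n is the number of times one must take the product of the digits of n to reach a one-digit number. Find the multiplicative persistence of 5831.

2

5831 → 120 → 0 (2 steps)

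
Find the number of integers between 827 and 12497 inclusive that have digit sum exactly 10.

351

The integers in [827, 12497] that have digit sum exactly 10: 901, 910, 1009, 1018, 1027, 1036, …, 12421, 12430.
351 qualify.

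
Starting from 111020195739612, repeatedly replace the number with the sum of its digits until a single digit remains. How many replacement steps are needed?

111020195739612 → 48 → 12 → 3 (3 steps)

3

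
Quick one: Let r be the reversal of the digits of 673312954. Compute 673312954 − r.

214099578

Reverse of 673312954 is 459213376.
673312954 − 459213376 = 214099578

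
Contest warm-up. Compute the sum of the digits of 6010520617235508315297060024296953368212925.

162

6+0+1+0+5+2+0+6+1+7+2+3+5+5+0+8+3+1+5+2+9+7+0+6+0+0+2+4+2+9+6+9+5+3+3+6+8+2+1+2+9+2+5 = 162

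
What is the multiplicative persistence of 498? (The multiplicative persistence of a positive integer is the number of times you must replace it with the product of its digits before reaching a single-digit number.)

4

498 → 288 → 128 → 16 → 6 (4 steps)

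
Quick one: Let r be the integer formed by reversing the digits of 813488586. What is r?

Reversing 813488586 gives 685884318.

685884318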